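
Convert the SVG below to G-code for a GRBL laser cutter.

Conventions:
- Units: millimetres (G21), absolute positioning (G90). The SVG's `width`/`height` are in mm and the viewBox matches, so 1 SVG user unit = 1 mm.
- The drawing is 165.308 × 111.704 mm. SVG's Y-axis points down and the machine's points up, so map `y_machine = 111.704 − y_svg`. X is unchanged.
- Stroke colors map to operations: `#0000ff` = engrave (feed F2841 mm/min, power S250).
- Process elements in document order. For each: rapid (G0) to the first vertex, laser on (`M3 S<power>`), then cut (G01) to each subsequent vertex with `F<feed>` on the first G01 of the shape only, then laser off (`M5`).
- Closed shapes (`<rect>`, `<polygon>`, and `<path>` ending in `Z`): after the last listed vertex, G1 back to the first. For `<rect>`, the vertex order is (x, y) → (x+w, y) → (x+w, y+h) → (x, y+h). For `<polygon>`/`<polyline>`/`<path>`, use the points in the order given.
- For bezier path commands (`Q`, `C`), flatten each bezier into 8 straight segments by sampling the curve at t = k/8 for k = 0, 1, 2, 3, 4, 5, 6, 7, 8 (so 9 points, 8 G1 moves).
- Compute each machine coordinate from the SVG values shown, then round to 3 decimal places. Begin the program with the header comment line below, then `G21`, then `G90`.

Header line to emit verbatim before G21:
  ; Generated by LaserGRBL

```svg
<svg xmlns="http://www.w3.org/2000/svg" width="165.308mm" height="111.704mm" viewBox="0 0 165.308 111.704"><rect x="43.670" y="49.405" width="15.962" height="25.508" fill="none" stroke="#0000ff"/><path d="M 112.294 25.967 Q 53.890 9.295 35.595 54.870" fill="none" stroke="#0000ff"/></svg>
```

; Generated by LaserGRBL
G21
G90
G0 X43.670 Y62.299
M3 S250
G01 X59.632 Y62.299 F2841
G01 X59.632 Y36.791
G01 X43.670 Y36.791
G01 X43.670 Y62.299
M5
G0 X112.294 Y85.737
M3 S250
G01 X98.320 Y88.932 F2841
G01 X85.599 Y90.183
G01 X74.131 Y89.488
G01 X63.917 Y86.847
G01 X54.957 Y82.262
G01 X47.249 Y75.731
G01 X40.795 Y67.255
G01 X35.595 Y56.834
M5

viewBox `0 0 165.308 111.704` with mm width/height → 1 unit = 1 mm. Flip: y_m = 111.704 − y_svg.

**Shape 1** — `<rect>` rectangle, stroke `#0000ff` → engrave (S250, F2841). Machine vertices: (43.670,62.299) → (59.632,62.299) → (59.632,36.791) → (43.670,36.791) → (43.670,62.299). Closed: final G1 returns to the first vertex.

**Shape 2** — `<path>` quadratic bezier, stroke `#0000ff` → engrave (S250, F2841). Control points (SVG): P0=(112.294,25.967), P1=(53.890,9.295), P2=(35.595,54.870); sampled at t=k/8. Machine vertices: (112.294,85.737) → (98.320,88.932) → (85.599,90.183) → (74.131,89.488) → (63.917,86.847) → (54.957,82.262) → (47.249,75.731) → (40.795,67.255) → (35.595,56.834). Open path.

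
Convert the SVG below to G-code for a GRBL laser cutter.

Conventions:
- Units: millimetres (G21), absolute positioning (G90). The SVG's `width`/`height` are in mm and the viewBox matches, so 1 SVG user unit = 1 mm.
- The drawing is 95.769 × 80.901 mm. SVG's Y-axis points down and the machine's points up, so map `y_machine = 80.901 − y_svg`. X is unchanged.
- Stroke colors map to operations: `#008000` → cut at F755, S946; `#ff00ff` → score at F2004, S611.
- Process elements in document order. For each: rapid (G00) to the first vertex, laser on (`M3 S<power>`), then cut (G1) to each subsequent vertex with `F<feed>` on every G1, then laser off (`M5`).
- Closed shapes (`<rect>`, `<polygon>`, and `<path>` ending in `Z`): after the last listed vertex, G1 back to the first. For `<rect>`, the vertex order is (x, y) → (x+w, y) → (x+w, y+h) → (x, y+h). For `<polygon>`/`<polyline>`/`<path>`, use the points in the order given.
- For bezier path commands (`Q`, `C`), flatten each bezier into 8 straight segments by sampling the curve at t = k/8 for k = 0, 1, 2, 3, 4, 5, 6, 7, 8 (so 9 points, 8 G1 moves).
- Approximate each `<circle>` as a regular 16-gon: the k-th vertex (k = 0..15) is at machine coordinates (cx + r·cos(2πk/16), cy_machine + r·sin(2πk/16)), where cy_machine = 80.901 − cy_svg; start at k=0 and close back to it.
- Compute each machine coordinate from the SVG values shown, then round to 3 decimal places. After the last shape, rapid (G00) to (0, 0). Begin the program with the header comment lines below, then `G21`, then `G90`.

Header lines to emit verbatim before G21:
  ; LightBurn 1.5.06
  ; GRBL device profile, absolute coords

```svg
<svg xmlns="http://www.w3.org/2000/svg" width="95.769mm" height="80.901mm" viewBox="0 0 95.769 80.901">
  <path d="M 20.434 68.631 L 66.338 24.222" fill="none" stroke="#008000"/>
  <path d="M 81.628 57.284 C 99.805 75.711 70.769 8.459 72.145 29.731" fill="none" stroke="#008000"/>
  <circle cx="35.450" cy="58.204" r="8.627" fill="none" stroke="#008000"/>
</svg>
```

viewBox `0 0 95.769 80.901` with mm width/height → 1 unit = 1 mm. Flip: y_m = 80.901 − y_svg.

**Shape 1** — `<path>` line segment, stroke `#008000` → cut (S946, F755). Machine vertices: (20.434,12.270) → (66.338,56.679). Open path.

**Shape 2** — `<path>` cubic bezier, stroke `#008000` → cut (S946, F755). Control points (SVG): P0=(81.628,57.284), P1=(99.805,75.711), P2=(70.769,8.459), P3=(72.145,29.731); sampled at t=k/8. Machine vertices: (81.628,23.617) → (86.383,20.383) → (87.621,23.140) → (86.253,29.846) → (83.187,38.460) → (79.334,46.941) → (75.602,53.248) → (72.903,55.338) → (72.145,51.170). Open path.

**Shape 3** — `<circle>` circle, stroke `#008000` → cut (S946, F755). Machine vertices: (44.077,22.697) → (43.420,25.998) → (41.550,28.797) → (38.751,30.667) → (35.450,31.324) → (32.149,30.667) → (29.350,28.797) → (27.480,25.998) → (26.823,22.697) → (27.480,19.396) → (29.350,16.597) → (32.149,14.727) → (35.450,14.070) → (38.751,14.727) → (41.550,16.597) → (43.420,19.396) → (44.077,22.697). Closed: final G1 returns to the first vertex.

; LightBurn 1.5.06
; GRBL device profile, absolute coords
G21
G90
G00 X20.434 Y12.270
M3 S946
G1 X66.338 Y56.679 F755
M5
G00 X81.628 Y23.617
M3 S946
G1 X86.383 Y20.383 F755
G1 X87.621 Y23.140 F755
G1 X86.253 Y29.846 F755
G1 X83.187 Y38.460 F755
G1 X79.334 Y46.941 F755
G1 X75.602 Y53.248 F755
G1 X72.903 Y55.338 F755
G1 X72.145 Y51.170 F755
M5
G00 X44.077 Y22.697
M3 S946
G1 X43.420 Y25.998 F755
G1 X41.550 Y28.797 F755
G1 X38.751 Y30.667 F755
G1 X35.450 Y31.324 F755
G1 X32.149 Y30.667 F755
G1 X29.350 Y28.797 F755
G1 X27.480 Y25.998 F755
G1 X26.823 Y22.697 F755
G1 X27.480 Y19.396 F755
G1 X29.350 Y16.597 F755
G1 X32.149 Y14.727 F755
G1 X35.450 Y14.070 F755
G1 X38.751 Y14.727 F755
G1 X41.550 Y16.597 F755
G1 X43.420 Y19.396 F755
G1 X44.077 Y22.697 F755
M5
G00 X0.000 Y0.000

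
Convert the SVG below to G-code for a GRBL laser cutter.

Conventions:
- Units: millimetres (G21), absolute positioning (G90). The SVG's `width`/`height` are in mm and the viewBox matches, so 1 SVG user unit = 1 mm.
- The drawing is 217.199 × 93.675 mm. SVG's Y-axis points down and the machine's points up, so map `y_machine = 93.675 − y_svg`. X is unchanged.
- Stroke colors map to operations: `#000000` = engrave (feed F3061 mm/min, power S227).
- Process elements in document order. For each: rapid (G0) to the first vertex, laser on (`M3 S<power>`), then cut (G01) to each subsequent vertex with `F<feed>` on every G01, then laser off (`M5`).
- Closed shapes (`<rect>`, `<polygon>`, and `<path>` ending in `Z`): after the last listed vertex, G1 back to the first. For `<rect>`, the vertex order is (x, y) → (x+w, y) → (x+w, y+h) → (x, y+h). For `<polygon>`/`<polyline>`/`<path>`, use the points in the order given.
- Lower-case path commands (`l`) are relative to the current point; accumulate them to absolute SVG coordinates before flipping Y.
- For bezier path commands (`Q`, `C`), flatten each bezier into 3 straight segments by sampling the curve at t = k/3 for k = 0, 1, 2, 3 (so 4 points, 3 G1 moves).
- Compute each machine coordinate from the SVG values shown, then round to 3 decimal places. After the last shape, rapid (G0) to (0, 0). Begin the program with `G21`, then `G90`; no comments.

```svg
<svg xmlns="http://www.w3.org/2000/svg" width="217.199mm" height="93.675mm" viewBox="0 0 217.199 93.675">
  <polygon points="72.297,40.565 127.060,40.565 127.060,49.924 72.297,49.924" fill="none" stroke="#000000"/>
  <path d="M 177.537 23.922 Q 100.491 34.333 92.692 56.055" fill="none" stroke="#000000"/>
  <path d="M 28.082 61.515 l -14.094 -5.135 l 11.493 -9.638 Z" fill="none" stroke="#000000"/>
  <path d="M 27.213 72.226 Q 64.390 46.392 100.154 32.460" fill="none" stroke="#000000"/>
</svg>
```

Since the viewBox matches the mm dimensions, user units are millimetres directly. The only transform is the Y-flip y_m = 93.675 − y_svg.

Shape 1 is a rectangle drawn with `<polygon>`. Its stroke #000000 means engrave at S227, F3061. After flipping Y the toolpath is (72.297,53.110) → (127.060,53.110) → (127.060,43.751) → (72.297,43.751) → (72.297,53.110), returning to the start.

Shape 2 is a quadratic bezier drawn with `<path>`. Its stroke #000000 means engrave at S227, F3061. After flipping Y the toolpath is (177.537,69.753) → (133.867,61.556) → (105.585,50.845) → (92.692,37.620).

Shape 3 is a regular polygon drawn with `<path>`. Its stroke #000000 means engrave at S227, F3061. After flipping Y the toolpath is (28.082,32.160) → (13.988,37.295) → (25.481,46.933) → (28.082,32.160), returning to the start.

Shape 4 is a quadratic bezier drawn with `<path>`. Its stroke #000000 means engrave at S227, F3061. After flipping Y the toolpath is (27.213,21.449) → (51.841,37.349) → (76.154,50.605) → (100.154,61.215).

G21
G90
G0 X72.297 Y53.110
M3 S227
G01 X127.060 Y53.110 F3061
G01 X127.060 Y43.751 F3061
G01 X72.297 Y43.751 F3061
G01 X72.297 Y53.110 F3061
M5
G0 X177.537 Y69.753
M3 S227
G01 X133.867 Y61.556 F3061
G01 X105.585 Y50.845 F3061
G01 X92.692 Y37.620 F3061
M5
G0 X28.082 Y32.160
M3 S227
G01 X13.988 Y37.295 F3061
G01 X25.481 Y46.933 F3061
G01 X28.082 Y32.160 F3061
M5
G0 X27.213 Y21.449
M3 S227
G01 X51.841 Y37.349 F3061
G01 X76.154 Y50.605 F3061
G01 X100.154 Y61.215 F3061
M5
G0 X0.000 Y0.000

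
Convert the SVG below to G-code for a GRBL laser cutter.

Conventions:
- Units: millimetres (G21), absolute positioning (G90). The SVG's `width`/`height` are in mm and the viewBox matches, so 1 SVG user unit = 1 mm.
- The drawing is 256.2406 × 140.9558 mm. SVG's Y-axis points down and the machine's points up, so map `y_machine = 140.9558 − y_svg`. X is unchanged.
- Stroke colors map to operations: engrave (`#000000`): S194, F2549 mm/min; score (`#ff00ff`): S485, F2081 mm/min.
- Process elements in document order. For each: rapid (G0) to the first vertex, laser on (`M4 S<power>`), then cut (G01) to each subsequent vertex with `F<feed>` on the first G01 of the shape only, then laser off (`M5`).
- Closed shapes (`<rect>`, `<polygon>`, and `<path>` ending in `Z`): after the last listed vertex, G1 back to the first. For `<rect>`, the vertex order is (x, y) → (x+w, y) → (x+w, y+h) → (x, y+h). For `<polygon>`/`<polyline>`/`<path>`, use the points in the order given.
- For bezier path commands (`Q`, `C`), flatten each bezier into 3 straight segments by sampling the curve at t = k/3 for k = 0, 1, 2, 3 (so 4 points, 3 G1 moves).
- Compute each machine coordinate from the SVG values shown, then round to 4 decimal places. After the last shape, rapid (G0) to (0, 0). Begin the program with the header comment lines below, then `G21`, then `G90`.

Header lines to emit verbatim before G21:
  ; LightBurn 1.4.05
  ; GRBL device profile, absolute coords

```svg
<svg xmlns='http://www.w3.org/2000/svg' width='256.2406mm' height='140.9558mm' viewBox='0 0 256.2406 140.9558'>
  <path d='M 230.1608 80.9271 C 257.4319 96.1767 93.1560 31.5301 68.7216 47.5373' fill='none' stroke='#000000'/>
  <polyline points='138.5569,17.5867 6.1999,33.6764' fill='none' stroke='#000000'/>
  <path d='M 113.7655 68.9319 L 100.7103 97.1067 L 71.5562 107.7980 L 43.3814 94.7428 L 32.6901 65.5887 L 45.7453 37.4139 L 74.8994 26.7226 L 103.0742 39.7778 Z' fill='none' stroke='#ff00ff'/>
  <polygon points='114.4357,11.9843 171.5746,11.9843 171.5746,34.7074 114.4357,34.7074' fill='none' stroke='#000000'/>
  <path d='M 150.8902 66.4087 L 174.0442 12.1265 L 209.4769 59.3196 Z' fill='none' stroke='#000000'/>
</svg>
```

; LightBurn 1.4.05
; GRBL device profile, absolute coords
G21
G90
G0 X230.1608 Y60.0287
M4 S194
G01 X205.8565 Y65.4649 F2549
G01 X127.4962 Y88.4874
G01 X68.7216 Y93.4185
M5
G0 X138.5569 Y123.3691
M4 S194
G01 X6.1999 Y107.2794 F2549
M5
G0 X113.7655 Y72.0239
M4 S485
G01 X100.7103 Y43.8491 F2081
G01 X71.5562 Y33.1578
G01 X43.3814 Y46.2130
G01 X32.6901 Y75.3671
G01 X45.7453 Y103.5419
G01 X74.8994 Y114.2332
G01 X103.0742 Y101.1780
G01 X113.7655 Y72.0239
M5
G0 X114.4357 Y128.9715
M4 S194
G01 X171.5746 Y128.9715 F2549
G01 X171.5746 Y106.2484
G01 X114.4357 Y106.2484
G01 X114.4357 Y128.9715
M5
G0 X150.8902 Y74.5471
M4 S194
G01 X174.0442 Y128.8293 F2549
G01 X209.4769 Y81.6362
G01 X150.8902 Y74.5471
M5
G0 X0.0000 Y0.0000

viewBox `0 0 256.2406 140.9558` with mm width/height → 1 unit = 1 mm. Flip: y_m = 140.9558 − y_svg.

**Shape 1** — `<path>` cubic bezier, stroke `#000000` → engrave (S194, F2549). Control points (SVG): P0=(230.1608,80.9271), P1=(257.4319,96.1767), P2=(93.1560,31.5301), P3=(68.7216,47.5373); sampled at t=k/3. Machine vertices: (230.1608,60.0287) → (205.8565,65.4649) → (127.4962,88.4874) → (68.7216,93.4185). Open path.

**Shape 2** — `<polyline>` line segment, stroke `#000000` → engrave (S194, F2549). Machine vertices: (138.5569,123.3691) → (6.1999,107.2794). Open path.

**Shape 3** — `<path>` regular polygon, stroke `#ff00ff` → score (S485, F2081). Machine vertices: (113.7655,72.0239) → (100.7103,43.8491) → (71.5562,33.1578) → (43.3814,46.2130) → (32.6901,75.3671) → (45.7453,103.5419) → (74.8994,114.2332) → (103.0742,101.1780) → (113.7655,72.0239). Closed: final G1 returns to the first vertex.

**Shape 4** — `<polygon>` rectangle, stroke `#000000` → engrave (S194, F2549). Machine vertices: (114.4357,128.9715) → (171.5746,128.9715) → (171.5746,106.2484) → (114.4357,106.2484) → (114.4357,128.9715). Closed: final G1 returns to the first vertex.

**Shape 5** — `<path>` regular polygon, stroke `#000000` → engrave (S194, F2549). Machine vertices: (150.8902,74.5471) → (174.0442,128.8293) → (209.4769,81.6362) → (150.8902,74.5471). Closed: final G1 returns to the first vertex.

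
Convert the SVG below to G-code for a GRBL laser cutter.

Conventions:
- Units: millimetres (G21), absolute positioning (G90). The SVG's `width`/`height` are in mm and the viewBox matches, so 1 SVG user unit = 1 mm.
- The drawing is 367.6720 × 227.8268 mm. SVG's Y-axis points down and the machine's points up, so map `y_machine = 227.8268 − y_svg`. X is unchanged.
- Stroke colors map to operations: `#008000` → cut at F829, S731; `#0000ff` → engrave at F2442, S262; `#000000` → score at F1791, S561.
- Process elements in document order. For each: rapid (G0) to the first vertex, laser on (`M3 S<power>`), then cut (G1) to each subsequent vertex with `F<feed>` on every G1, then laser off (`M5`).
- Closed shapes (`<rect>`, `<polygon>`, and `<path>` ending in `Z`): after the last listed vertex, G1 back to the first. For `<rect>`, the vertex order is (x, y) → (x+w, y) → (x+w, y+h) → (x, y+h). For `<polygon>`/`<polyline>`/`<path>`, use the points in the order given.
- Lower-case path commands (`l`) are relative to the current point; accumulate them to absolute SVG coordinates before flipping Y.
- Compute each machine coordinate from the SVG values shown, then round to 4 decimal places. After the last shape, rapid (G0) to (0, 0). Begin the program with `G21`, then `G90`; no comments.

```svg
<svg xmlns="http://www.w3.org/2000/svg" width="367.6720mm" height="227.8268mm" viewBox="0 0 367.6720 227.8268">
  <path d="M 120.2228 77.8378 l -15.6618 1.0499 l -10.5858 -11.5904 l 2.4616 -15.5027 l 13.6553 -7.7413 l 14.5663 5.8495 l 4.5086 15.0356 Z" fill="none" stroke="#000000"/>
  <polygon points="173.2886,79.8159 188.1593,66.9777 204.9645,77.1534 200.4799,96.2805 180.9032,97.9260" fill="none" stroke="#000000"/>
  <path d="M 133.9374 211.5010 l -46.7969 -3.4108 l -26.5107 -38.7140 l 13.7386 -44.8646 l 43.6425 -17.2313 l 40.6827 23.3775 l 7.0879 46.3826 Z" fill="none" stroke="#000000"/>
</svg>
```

G21
G90
G0 X120.2228 Y149.9890
M3 S561
G1 X104.5610 Y148.9391 F1791
G1 X93.9752 Y160.5295 F1791
G1 X96.4368 Y176.0322 F1791
G1 X110.0921 Y183.7735 F1791
G1 X124.6584 Y177.9240 F1791
G1 X129.1670 Y162.8884 F1791
G1 X120.2228 Y149.9890 F1791
M5
G0 X173.2886 Y148.0109
M3 S561
G1 X188.1593 Y160.8491 F1791
G1 X204.9645 Y150.6734 F1791
G1 X200.4799 Y131.5463 F1791
G1 X180.9032 Y129.9008 F1791
G1 X173.2886 Y148.0109 F1791
M5
G0 X133.9374 Y16.3258
M3 S561
G1 X87.1405 Y19.7366 F1791
G1 X60.6298 Y58.4506 F1791
G1 X74.3684 Y103.3152 F1791
G1 X118.0109 Y120.5465 F1791
G1 X158.6936 Y97.1690 F1791
G1 X165.7815 Y50.7864 F1791
G1 X133.9374 Y16.3258 F1791
M5
G0 X0.0000 Y0.0000

Since the viewBox matches the mm dimensions, user units are millimetres directly. The only transform is the Y-flip y_m = 227.8268 − y_svg.

Shape 1 is a regular polygon drawn with `<path>`. Its stroke #000000 means score at S561, F1791. After flipping Y the toolpath is (120.2228,149.9890) → (104.5610,148.9391) → (93.9752,160.5295) → (96.4368,176.0322) → (110.0921,183.7735) → (124.6584,177.9240) → (129.1670,162.8884) → (120.2228,149.9890), returning to the start.

Shape 2 is a regular polygon drawn with `<polygon>`. Its stroke #000000 means score at S561, F1791. After flipping Y the toolpath is (173.2886,148.0109) → (188.1593,160.8491) → (204.9645,150.6734) → (200.4799,131.5463) → (180.9032,129.9008) → (173.2886,148.0109), returning to the start.

Shape 3 is a regular polygon drawn with `<path>`. Its stroke #000000 means score at S561, F1791. After flipping Y the toolpath is (133.9374,16.3258) → (87.1405,19.7366) → (60.6298,58.4506) → (74.3684,103.3152) → (118.0109,120.5465) → (158.6936,97.1690) → (165.7815,50.7864) → (133.9374,16.3258), returning to the start.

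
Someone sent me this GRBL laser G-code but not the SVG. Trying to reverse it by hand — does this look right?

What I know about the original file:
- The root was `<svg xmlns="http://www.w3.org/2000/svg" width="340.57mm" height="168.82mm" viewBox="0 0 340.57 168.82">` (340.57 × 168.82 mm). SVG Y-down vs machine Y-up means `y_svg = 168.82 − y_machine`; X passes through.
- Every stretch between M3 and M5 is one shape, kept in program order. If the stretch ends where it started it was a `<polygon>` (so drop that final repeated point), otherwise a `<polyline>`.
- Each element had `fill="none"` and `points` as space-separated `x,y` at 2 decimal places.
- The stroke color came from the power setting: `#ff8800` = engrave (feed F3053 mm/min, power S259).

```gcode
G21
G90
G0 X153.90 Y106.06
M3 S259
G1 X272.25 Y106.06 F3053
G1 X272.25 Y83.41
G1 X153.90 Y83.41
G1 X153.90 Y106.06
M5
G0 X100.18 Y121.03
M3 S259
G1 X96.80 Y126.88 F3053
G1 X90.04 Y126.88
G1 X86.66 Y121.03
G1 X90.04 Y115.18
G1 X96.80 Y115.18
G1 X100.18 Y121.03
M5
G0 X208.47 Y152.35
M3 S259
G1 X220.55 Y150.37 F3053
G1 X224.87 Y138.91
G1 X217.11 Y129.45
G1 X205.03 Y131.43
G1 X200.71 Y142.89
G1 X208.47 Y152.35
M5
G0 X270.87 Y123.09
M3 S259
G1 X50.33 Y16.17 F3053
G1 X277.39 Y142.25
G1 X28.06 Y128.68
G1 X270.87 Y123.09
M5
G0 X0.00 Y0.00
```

y_svg = 168.82 − y_m. Every run uses S259, so all elements get stroke `#ff8800` (engrave).

[1] closed run; points: 153.90,62.76 272.25,62.76 272.25,85.41 153.90,85.41

[2] closed run; points: 100.18,47.79 96.80,41.94 90.04,41.94 86.66,47.79 90.04,53.64 96.80,53.64

[3] closed run; points: 208.47,16.47 220.55,18.45 224.87,29.91 217.11,39.37 205.03,37.39 200.71,25.93

[4] closed run; points: 270.87,45.73 50.33,152.65 277.39,26.57 28.06,40.14

<svg xmlns="http://www.w3.org/2000/svg" width="340.57mm" height="168.82mm" viewBox="0 0 340.57 168.82">
  <polygon points="153.90,62.76 272.25,62.76 272.25,85.41 153.90,85.41" fill="none" stroke="#ff8800"/>
  <polygon points="100.18,47.79 96.80,41.94 90.04,41.94 86.66,47.79 90.04,53.64 96.80,53.64" fill="none" stroke="#ff8800"/>
  <polygon points="208.47,16.47 220.55,18.45 224.87,29.91 217.11,39.37 205.03,37.39 200.71,25.93" fill="none" stroke="#ff8800"/>
  <polygon points="270.87,45.73 50.33,152.65 277.39,26.57 28.06,40.14" fill="none" stroke="#ff8800"/>
</svg>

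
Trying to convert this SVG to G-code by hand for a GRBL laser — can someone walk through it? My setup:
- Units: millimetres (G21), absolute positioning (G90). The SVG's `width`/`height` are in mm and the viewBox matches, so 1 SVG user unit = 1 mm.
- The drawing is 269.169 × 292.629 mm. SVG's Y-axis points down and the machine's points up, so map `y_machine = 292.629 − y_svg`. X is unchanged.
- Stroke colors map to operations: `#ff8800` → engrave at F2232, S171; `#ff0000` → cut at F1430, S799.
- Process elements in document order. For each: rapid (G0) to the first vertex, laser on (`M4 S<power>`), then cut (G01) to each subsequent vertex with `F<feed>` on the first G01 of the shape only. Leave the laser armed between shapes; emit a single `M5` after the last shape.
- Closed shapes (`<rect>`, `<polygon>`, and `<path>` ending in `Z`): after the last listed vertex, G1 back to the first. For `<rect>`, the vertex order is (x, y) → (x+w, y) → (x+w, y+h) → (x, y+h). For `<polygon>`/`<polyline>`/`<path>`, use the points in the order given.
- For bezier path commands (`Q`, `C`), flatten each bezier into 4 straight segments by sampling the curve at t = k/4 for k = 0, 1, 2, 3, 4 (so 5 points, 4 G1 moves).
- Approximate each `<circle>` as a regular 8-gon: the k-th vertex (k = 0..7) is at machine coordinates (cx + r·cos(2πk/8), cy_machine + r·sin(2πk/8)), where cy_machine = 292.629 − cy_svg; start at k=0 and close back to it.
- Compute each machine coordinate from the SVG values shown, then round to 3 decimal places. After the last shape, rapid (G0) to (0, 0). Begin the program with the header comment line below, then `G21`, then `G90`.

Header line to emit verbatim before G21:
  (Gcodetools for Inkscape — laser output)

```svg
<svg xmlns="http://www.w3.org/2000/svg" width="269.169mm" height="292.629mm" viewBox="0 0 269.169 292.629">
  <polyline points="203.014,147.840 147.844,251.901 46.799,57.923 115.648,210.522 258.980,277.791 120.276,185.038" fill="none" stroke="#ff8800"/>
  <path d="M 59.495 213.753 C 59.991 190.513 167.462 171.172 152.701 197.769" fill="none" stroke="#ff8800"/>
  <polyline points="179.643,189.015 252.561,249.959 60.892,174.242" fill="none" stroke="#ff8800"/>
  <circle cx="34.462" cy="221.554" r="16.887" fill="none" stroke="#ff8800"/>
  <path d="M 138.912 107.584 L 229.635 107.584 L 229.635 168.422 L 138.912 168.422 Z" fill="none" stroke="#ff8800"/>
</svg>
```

Since the viewBox matches the mm dimensions, user units are millimetres directly. The only transform is the Y-flip y_m = 292.629 − y_svg.

Shape 1 is a open polyline drawn with `<polyline>`. Its stroke #ff8800 means engrave at S171, F2232. After flipping Y the toolpath is (203.014,144.789) → (147.844,40.728) → (46.799,234.706) → (115.648,82.107) → (258.980,14.838) → (120.276,107.591).

Shape 2 is a cubic bezier drawn with `<path>`. Its stroke #ff8800 means engrave at S171, F2232. After flipping Y the toolpath is (59.495,78.876) → (76.343,94.918) → (111.819,105.557) → (144.435,106.851) → (152.701,94.860).

Shape 3 is a open polyline drawn with `<polyline>`. Its stroke #ff8800 means engrave at S171, F2232. After flipping Y the toolpath is (179.643,103.614) → (252.561,42.670) → (60.892,118.387).

Shape 4 is a circle drawn with `<circle>`. Its stroke #ff8800 means engrave at S171, F2232. After flipping Y the toolpath is (51.349,71.075) → (46.403,83.016) → (34.462,87.962) → (22.521,83.016) → (17.575,71.075) → (22.521,59.134) → (34.462,54.188) → (46.403,59.134) → (51.349,71.075), returning to the start.

Shape 5 is a rectangle drawn with `<path>`. Its stroke #ff8800 means engrave at S171, F2232. After flipping Y the toolpath is (138.912,185.045) → (229.635,185.045) → (229.635,124.207) → (138.912,124.207) → (138.912,185.045), returning to the start.

(Gcodetools for Inkscape — laser output)
G21
G90
G0 X203.014 Y144.789
M4 S171
G01 X147.844 Y40.728 F2232
G01 X46.799 Y234.706
G01 X115.648 Y82.107
G01 X258.980 Y14.838
G01 X120.276 Y107.591
G0 X59.495 Y78.876
M4 S171
G01 X76.343 Y94.918 F2232
G01 X111.819 Y105.557
G01 X144.435 Y106.851
G01 X152.701 Y94.860
G0 X179.643 Y103.614
M4 S171
G01 X252.561 Y42.670 F2232
G01 X60.892 Y118.387
G0 X51.349 Y71.075
M4 S171
G01 X46.403 Y83.016 F2232
G01 X34.462 Y87.962
G01 X22.521 Y83.016
G01 X17.575 Y71.075
G01 X22.521 Y59.134
G01 X34.462 Y54.188
G01 X46.403 Y59.134
G01 X51.349 Y71.075
G0 X138.912 Y185.045
M4 S171
G01 X229.635 Y185.045 F2232
G01 X229.635 Y124.207
G01 X138.912 Y124.207
G01 X138.912 Y185.045
M5
G0 X0.000 Y0.000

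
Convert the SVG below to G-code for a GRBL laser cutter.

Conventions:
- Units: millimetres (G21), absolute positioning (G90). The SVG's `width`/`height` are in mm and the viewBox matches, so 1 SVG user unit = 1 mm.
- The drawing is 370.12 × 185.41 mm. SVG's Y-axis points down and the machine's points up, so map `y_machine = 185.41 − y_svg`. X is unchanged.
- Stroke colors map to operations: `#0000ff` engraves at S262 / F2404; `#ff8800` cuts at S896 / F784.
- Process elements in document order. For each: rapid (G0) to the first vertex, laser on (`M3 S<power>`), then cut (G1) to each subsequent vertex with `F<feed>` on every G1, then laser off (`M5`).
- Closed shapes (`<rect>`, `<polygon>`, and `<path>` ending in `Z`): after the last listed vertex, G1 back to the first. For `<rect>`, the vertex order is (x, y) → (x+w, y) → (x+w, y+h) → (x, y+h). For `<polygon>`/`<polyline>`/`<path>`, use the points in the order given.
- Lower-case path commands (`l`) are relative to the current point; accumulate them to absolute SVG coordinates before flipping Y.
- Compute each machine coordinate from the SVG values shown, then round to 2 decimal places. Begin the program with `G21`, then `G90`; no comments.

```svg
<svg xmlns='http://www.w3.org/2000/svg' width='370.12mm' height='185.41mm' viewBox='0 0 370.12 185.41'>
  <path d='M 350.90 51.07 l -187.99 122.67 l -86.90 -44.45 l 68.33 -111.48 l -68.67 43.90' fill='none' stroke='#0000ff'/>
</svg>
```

Since the viewBox matches the mm dimensions, user units are millimetres directly. The only transform is the Y-flip y_m = 185.41 − y_svg.

Shape 1 is a open polyline drawn with `<path>`. Its stroke #0000ff means engrave at S262, F2404. After flipping Y the toolpath is (350.90,134.34) → (162.91,11.67) → (76.01,56.12) → (144.34,167.60) → (75.67,123.70).

G21
G90
G0 X350.90 Y134.34
M3 S262
G1 X162.91 Y11.67 F2404
G1 X76.01 Y56.12 F2404
G1 X144.34 Y167.60 F2404
G1 X75.67 Y123.70 F2404
M5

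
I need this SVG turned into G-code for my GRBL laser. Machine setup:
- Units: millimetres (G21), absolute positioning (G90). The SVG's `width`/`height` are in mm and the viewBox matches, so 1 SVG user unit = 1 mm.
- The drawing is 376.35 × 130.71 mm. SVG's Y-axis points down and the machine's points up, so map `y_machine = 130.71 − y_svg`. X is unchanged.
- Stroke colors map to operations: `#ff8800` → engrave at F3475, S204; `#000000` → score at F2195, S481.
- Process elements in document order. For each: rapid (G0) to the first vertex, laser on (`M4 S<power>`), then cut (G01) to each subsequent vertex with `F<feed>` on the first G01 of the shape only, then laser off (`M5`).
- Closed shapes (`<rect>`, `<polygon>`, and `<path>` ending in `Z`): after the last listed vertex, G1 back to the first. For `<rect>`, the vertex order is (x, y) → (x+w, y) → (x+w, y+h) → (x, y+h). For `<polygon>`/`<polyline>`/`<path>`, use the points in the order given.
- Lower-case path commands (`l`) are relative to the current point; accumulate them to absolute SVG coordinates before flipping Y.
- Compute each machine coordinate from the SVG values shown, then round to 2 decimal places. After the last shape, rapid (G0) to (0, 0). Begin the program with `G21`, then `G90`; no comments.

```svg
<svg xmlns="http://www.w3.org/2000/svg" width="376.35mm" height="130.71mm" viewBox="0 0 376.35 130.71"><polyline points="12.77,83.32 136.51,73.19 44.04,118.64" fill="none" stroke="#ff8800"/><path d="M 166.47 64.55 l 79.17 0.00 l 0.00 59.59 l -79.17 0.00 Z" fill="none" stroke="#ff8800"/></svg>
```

G21
G90
G0 X12.77 Y47.39
M4 S204
G01 X136.51 Y57.52 F3475
G01 X44.04 Y12.07
M5
G0 X166.47 Y66.16
M4 S204
G01 X245.64 Y66.16 F3475
G01 X245.64 Y6.57
G01 X166.47 Y6.57
G01 X166.47 Y66.16
M5
G0 X0.00 Y0.00

1 u = 1 mm; y_m = 130.71 − y.

[1] `<polyline>` open polyline, #ff8800→engrave S204 F3475: (12.77,47.39) → (136.51,57.52) → (44.04,12.07)

[2] `<path>` rectangle, #ff8800→engrave S204 F3475: (166.47,66.16) → (245.64,66.16) → (245.64,6.57) → (166.47,6.57) → (166.47,66.16) (closed)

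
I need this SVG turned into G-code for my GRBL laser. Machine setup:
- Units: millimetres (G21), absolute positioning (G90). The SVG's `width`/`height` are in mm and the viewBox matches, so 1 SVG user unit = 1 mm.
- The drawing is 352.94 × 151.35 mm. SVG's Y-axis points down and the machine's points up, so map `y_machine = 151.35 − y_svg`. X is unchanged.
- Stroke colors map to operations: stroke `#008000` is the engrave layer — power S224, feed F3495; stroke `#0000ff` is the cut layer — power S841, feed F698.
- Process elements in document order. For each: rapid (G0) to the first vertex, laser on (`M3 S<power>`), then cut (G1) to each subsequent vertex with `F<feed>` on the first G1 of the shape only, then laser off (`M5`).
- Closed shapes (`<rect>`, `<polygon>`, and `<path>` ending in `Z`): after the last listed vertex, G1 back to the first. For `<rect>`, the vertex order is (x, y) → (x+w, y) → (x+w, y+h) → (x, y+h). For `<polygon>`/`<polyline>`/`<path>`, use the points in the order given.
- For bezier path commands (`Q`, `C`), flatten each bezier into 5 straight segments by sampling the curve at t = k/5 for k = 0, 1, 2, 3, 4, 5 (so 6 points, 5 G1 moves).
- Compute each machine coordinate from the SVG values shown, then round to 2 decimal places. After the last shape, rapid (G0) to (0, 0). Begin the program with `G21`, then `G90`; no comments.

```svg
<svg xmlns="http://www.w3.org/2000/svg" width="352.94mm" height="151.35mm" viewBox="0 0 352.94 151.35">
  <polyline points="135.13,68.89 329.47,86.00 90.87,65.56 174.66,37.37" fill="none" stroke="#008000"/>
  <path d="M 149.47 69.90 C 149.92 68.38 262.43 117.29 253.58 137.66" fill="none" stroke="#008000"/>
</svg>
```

viewBox `0 0 352.94 151.35` with mm width/height → 1 unit = 1 mm. Flip: y_m = 151.35 − y_svg.

**Shape 1** — `<polyline>` open polyline, stroke `#008000` → engrave (S224, F3495). Machine vertices: (135.13,82.46) → (329.47,65.35) → (90.87,85.79) → (174.66,113.98). Open path.

**Shape 2** — `<path>` cubic bezier, stroke `#008000` → engrave (S224, F3495). Control points (SVG): P0=(149.47,69.90), P1=(149.92,68.38), P2=(262.43,117.29), P3=(253.58,137.66); sampled at t=k/5. Machine vertices: (149.47,81.45) → (161.32,76.94) → (188.86,64.12) → (220.89,46.78) → (246.19,28.71) → (253.58,13.69). Open path.

G21
G90
G0 X135.13 Y82.46
M3 S224
G1 X329.47 Y65.35 F3495
G1 X90.87 Y85.79
G1 X174.66 Y113.98
M5
G0 X149.47 Y81.45
M3 S224
G1 X161.32 Y76.94 F3495
G1 X188.86 Y64.12
G1 X220.89 Y46.78
G1 X246.19 Y28.71
G1 X253.58 Y13.69
M5
G0 X0.00 Y0.00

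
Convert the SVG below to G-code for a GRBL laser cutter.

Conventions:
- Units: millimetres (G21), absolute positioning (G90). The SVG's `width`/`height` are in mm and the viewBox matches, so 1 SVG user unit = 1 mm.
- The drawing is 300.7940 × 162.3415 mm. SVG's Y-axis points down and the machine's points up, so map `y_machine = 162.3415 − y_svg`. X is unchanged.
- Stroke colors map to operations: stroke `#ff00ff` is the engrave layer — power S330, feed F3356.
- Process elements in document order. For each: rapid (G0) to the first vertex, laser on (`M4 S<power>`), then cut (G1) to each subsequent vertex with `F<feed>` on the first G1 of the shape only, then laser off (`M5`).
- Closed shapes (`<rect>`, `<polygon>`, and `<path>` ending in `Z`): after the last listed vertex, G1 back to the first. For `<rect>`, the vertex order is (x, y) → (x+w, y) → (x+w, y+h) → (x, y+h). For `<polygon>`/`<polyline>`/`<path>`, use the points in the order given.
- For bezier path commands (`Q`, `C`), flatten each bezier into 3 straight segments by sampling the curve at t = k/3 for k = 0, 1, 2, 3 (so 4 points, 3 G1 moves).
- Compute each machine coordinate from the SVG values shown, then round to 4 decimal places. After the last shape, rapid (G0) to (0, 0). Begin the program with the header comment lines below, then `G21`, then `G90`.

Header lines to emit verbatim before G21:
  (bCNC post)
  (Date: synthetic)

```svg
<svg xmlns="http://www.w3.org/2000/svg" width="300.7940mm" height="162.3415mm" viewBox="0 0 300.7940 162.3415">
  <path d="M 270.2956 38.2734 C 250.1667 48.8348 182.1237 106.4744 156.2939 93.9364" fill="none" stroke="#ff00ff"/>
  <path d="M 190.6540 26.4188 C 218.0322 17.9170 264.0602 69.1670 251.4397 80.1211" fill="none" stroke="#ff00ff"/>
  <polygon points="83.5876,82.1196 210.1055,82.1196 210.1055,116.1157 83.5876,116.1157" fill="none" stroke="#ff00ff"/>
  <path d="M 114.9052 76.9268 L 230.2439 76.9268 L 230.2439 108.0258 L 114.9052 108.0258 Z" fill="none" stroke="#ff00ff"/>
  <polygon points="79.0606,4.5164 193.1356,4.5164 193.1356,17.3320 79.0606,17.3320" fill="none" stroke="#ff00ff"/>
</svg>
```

viewBox `0 0 300.7940 162.3415` with mm width/height → 1 unit = 1 mm. Flip: y_m = 162.3415 − y_svg.

**Shape 1** — `<path>` cubic bezier, stroke `#ff00ff` → engrave (S330, F3356). Control points (SVG): P0=(270.2956,38.2734), P1=(250.1667,48.8348), P2=(182.1237,106.4744), P3=(156.2939,93.9364); sampled at t=k/3. Machine vertices: (270.2956,124.0681) → (237.5334,102.1568) → (192.8567,74.9168) → (156.2939,68.4051). Open path.

**Shape 2** — `<path>` cubic bezier, stroke `#ff00ff` → engrave (S330, F3356). Control points (SVG): P0=(190.6540,26.4188), P1=(218.0322,17.9170), P2=(264.0602,69.1670), P3=(251.4397,80.1211); sampled at t=k/3. Machine vertices: (190.6540,135.9227) → (221.3859,128.2127) → (247.3736,102.9010) → (251.4397,82.2204). Open path.

**Shape 3** — `<polygon>` rectangle, stroke `#ff00ff` → engrave (S330, F3356). Machine vertices: (83.5876,80.2219) → (210.1055,80.2219) → (210.1055,46.2258) → (83.5876,46.2258) → (83.5876,80.2219). Closed: final G1 returns to the first vertex.

**Shape 4** — `<path>` rectangle, stroke `#ff00ff` → engrave (S330, F3356). Machine vertices: (114.9052,85.4147) → (230.2439,85.4147) → (230.2439,54.3157) → (114.9052,54.3157) → (114.9052,85.4147). Closed: final G1 returns to the first vertex.

**Shape 5** — `<polygon>` rectangle, stroke `#ff00ff` → engrave (S330, F3356). Machine vertices: (79.0606,157.8251) → (193.1356,157.8251) → (193.1356,145.0095) → (79.0606,145.0095) → (79.0606,157.8251). Closed: final G1 returns to the first vertex.

(bCNC post)
(Date: synthetic)
G21
G90
G0 X270.2956 Y124.0681
M4 S330
G1 X237.5334 Y102.1568 F3356
G1 X192.8567 Y74.9168
G1 X156.2939 Y68.4051
M5
G0 X190.6540 Y135.9227
M4 S330
G1 X221.3859 Y128.2127 F3356
G1 X247.3736 Y102.9010
G1 X251.4397 Y82.2204
M5
G0 X83.5876 Y80.2219
M4 S330
G1 X210.1055 Y80.2219 F3356
G1 X210.1055 Y46.2258
G1 X83.5876 Y46.2258
G1 X83.5876 Y80.2219
M5
G0 X114.9052 Y85.4147
M4 S330
G1 X230.2439 Y85.4147 F3356
G1 X230.2439 Y54.3157
G1 X114.9052 Y54.3157
G1 X114.9052 Y85.4147
M5
G0 X79.0606 Y157.8251
M4 S330
G1 X193.1356 Y157.8251 F3356
G1 X193.1356 Y145.0095
G1 X79.0606 Y145.0095
G1 X79.0606 Y157.8251
M5
G0 X0.0000 Y0.0000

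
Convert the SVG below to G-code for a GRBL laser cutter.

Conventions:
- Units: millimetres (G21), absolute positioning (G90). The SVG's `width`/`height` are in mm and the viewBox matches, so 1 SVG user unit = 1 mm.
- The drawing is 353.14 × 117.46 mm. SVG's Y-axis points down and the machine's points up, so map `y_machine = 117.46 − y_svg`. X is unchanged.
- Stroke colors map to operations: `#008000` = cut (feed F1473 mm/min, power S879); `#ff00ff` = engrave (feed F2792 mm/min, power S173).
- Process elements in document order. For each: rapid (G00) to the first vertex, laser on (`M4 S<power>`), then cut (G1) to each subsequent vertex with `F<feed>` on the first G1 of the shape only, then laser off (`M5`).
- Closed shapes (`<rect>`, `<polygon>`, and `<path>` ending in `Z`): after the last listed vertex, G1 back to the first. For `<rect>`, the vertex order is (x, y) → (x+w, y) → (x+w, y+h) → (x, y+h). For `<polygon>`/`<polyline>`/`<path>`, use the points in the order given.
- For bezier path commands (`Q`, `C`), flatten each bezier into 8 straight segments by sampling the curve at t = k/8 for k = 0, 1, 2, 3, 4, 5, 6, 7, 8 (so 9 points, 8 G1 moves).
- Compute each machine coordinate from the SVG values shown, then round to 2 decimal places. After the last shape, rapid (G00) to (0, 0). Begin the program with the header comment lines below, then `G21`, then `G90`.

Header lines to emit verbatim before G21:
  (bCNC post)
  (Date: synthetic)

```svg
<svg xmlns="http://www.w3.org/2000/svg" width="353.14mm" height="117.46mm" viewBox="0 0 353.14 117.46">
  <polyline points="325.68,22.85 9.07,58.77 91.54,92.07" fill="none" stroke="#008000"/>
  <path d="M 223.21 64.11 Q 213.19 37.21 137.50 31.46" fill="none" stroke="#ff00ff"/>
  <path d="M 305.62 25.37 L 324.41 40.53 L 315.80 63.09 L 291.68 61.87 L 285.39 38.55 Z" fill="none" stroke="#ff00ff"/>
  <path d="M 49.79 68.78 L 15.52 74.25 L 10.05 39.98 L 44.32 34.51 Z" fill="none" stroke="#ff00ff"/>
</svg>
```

Since the viewBox matches the mm dimensions, user units are millimetres directly. The only transform is the Y-flip y_m = 117.46 − y_svg.

Shape 1 is a open polyline drawn with `<polyline>`. Its stroke #008000 means cut at S879, F1473. After flipping Y the toolpath is (325.68,94.61) → (9.07,58.69) → (91.54,25.39).

Shape 2 is a quadratic bezier drawn with `<path>`. Its stroke #ff00ff means engrave at S173, F2792. After flipping Y the toolpath is (223.21,53.35) → (219.68,59.74) → (214.10,65.48) → (206.46,70.55) → (196.77,74.96) → (185.03,78.71) → (171.24,81.80) → (155.40,84.23) → (137.50,86.00).

Shape 3 is a regular polygon drawn with `<path>`. Its stroke #ff00ff means engrave at S173, F2792. After flipping Y the toolpath is (305.62,92.09) → (324.41,76.93) → (315.80,54.37) → (291.68,55.59) → (285.39,78.91) → (305.62,92.09), returning to the start.

Shape 4 is a regular polygon drawn with `<path>`. Its stroke #ff00ff means engrave at S173, F2792. After flipping Y the toolpath is (49.79,48.68) → (15.52,43.21) → (10.05,77.48) → (44.32,82.95) → (49.79,48.68), returning to the start.

(bCNC post)
(Date: synthetic)
G21
G90
G00 X325.68 Y94.61
M4 S879
G1 X9.07 Y58.69 F1473
G1 X91.54 Y25.39
M5
G00 X223.21 Y53.35
M4 S173
G1 X219.68 Y59.74 F2792
G1 X214.10 Y65.48
G1 X206.46 Y70.55
G1 X196.77 Y74.96
G1 X185.03 Y78.71
G1 X171.24 Y81.80
G1 X155.40 Y84.23
G1 X137.50 Y86.00
M5
G00 X305.62 Y92.09
M4 S173
G1 X324.41 Y76.93 F2792
G1 X315.80 Y54.37
G1 X291.68 Y55.59
G1 X285.39 Y78.91
G1 X305.62 Y92.09
M5
G00 X49.79 Y48.68
M4 S173
G1 X15.52 Y43.21 F2792
G1 X10.05 Y77.48
G1 X44.32 Y82.95
G1 X49.79 Y48.68
M5
G00 X0.00 Y0.00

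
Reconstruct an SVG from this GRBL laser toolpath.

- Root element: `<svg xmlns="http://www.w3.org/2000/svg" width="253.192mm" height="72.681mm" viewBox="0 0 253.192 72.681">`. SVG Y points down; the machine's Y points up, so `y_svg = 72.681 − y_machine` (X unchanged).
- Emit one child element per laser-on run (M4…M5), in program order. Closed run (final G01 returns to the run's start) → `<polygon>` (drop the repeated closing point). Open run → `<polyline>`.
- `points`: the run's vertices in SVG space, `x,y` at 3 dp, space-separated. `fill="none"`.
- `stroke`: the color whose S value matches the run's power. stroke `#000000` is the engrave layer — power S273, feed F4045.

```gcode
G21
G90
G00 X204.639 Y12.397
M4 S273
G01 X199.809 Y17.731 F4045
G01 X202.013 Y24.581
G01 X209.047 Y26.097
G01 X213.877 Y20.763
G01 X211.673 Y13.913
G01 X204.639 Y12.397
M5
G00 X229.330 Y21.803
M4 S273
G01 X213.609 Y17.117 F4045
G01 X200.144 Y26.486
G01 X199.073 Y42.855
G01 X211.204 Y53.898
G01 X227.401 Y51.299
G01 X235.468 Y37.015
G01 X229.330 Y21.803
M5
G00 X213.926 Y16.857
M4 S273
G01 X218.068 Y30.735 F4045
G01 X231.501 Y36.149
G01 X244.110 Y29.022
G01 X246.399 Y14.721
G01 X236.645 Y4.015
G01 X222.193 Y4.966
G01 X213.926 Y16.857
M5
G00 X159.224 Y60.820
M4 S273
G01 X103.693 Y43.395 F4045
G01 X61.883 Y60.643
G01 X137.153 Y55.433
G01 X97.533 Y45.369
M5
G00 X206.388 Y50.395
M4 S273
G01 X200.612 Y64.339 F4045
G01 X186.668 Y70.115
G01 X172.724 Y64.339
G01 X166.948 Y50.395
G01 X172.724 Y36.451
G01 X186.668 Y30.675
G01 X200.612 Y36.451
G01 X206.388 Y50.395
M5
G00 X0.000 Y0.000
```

Each laser-on run becomes one SVG element. Flip Y back into SVG space with y_svg = 72.681 − y_machine. Every run uses S273, so all elements get stroke `#000000` (engrave).

Run 1: The run returns to its start, so emit a `<polygon>` with points (Y-flipped): 204.639,60.284 199.809,54.950 202.013,48.100 209.047,46.584 213.877,51.918 211.673,58.768.

Run 2: The run returns to its start, so emit a `<polygon>` with points (Y-flipped): 229.330,50.878 213.609,55.564 200.144,46.195 199.073,29.826 211.204,18.783 227.401,21.382 235.468,35.666.

Run 3: The run returns to its start, so emit a `<polygon>` with points (Y-flipped): 213.926,55.824 218.068,41.946 231.501,36.532 244.110,43.659 246.399,57.960 236.645,68.666 222.193,67.715.

Run 4: The run is open, so emit a `<polyline>` with points (Y-flipped): 159.224,11.861 103.693,29.286 61.883,12.038 137.153,17.248 97.533,27.312.

Run 5: The run returns to its start, so emit a `<polygon>` with points (Y-flipped): 206.388,22.286 200.612,8.342 186.668,2.566 172.724,8.342 166.948,22.286 172.724,36.230 186.668,42.006 200.612,36.230.

<svg xmlns="http://www.w3.org/2000/svg" width="253.192mm" height="72.681mm" viewBox="0 0 253.192 72.681">
  <polygon points="204.639,60.284 199.809,54.950 202.013,48.100 209.047,46.584 213.877,51.918 211.673,58.768" fill="none" stroke="#000000"/>
  <polygon points="229.330,50.878 213.609,55.564 200.144,46.195 199.073,29.826 211.204,18.783 227.401,21.382 235.468,35.666" fill="none" stroke="#000000"/>
  <polygon points="213.926,55.824 218.068,41.946 231.501,36.532 244.110,43.659 246.399,57.960 236.645,68.666 222.193,67.715" fill="none" stroke="#000000"/>
  <polyline points="159.224,11.861 103.693,29.286 61.883,12.038 137.153,17.248 97.533,27.312" fill="none" stroke="#000000"/>
  <polygon points="206.388,22.286 200.612,8.342 186.668,2.566 172.724,8.342 166.948,22.286 172.724,36.230 186.668,42.006 200.612,36.230" fill="none" stroke="#000000"/>
</svg>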